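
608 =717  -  109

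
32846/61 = 538 + 28/61 = 538.46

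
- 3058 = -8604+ 5546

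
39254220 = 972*40385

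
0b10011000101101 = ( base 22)k45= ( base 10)9773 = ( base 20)148D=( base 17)1gdf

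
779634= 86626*9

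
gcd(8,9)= 1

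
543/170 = 543/170 = 3.19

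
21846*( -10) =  - 218460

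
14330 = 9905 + 4425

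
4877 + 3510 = 8387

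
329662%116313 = 97036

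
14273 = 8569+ 5704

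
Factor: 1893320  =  2^3*5^1*11^1*13^1*331^1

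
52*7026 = 365352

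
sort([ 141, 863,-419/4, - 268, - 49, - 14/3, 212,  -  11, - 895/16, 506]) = [ - 268,- 419/4,  -  895/16, - 49, - 11,  -  14/3,141, 212, 506,  863 ] 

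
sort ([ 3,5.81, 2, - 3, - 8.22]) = [-8.22 , - 3  ,  2, 3,5.81] 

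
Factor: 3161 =29^1*109^1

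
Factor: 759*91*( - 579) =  - 3^2*7^1*11^1*13^1*23^1*193^1 = - 39990951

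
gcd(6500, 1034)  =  2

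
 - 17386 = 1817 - 19203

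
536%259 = 18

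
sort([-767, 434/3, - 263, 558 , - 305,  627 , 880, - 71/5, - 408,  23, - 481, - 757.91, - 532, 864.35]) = [ -767, - 757.91, - 532, - 481, - 408, -305, - 263, - 71/5, 23 , 434/3, 558,627,864.35, 880]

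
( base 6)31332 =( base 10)4232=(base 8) 10210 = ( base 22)8G8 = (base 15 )13C2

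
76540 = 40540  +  36000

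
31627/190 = 166 + 87/190 = 166.46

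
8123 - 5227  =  2896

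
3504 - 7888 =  - 4384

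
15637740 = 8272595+7365145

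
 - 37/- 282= 37/282 = 0.13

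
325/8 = 40 + 5/8 = 40.62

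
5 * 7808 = 39040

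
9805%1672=1445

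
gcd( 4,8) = 4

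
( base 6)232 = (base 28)38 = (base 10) 92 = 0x5c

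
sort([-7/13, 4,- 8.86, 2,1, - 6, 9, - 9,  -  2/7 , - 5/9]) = [ - 9, - 8.86 , - 6, - 5/9,-7/13, - 2/7,1,2, 4, 9]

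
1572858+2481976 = 4054834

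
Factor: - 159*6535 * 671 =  - 697212615 = - 3^1*5^1*11^1*53^1*61^1*1307^1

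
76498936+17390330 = 93889266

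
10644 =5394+5250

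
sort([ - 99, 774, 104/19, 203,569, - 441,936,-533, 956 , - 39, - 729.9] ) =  [- 729.9, - 533, - 441, - 99, - 39,104/19,203, 569, 774, 936,  956 ] 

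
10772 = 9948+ 824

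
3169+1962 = 5131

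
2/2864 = 1/1432 =0.00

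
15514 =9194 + 6320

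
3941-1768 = 2173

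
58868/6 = 29434/3 =9811.33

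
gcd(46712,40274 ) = 2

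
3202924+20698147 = 23901071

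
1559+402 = 1961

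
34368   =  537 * 64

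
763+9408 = 10171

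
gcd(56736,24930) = 18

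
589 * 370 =217930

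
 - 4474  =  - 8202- - 3728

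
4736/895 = 4736/895=5.29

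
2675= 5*535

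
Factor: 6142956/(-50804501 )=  - 2^2* 3^1* 11^( - 1 )*199^( - 1)*619^1 * 827^1*23209^( - 1)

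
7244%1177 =182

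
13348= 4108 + 9240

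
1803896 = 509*3544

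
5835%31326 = 5835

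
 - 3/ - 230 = 3/230 = 0.01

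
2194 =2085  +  109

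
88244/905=88244/905 = 97.51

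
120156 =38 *3162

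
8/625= 8/625 = 0.01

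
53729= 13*4133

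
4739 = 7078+-2339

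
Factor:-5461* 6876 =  - 37549836= - 2^2 * 3^2 *43^1*127^1*191^1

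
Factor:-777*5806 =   -  2^1*3^1*7^1*37^1*2903^1 = -4511262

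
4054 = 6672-2618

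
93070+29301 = 122371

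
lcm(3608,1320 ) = 54120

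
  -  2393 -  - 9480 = 7087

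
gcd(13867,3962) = 1981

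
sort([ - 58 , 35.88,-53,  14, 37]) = [ - 58, - 53 , 14, 35.88,  37]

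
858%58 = 46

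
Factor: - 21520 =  - 2^4 * 5^1 * 269^1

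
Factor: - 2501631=-3^3*11^1*8423^1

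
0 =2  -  2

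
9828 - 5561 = 4267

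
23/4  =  23/4 = 5.75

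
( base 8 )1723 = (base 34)sr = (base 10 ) 979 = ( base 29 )14m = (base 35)RY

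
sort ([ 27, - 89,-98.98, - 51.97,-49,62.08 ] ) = [ - 98.98, - 89, - 51.97 , - 49,27, 62.08]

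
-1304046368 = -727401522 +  - 576644846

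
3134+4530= 7664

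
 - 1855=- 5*371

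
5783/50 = 5783/50 = 115.66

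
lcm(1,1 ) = 1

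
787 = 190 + 597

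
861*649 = 558789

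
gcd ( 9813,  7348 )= 1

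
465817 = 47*9911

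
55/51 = 55/51 =1.08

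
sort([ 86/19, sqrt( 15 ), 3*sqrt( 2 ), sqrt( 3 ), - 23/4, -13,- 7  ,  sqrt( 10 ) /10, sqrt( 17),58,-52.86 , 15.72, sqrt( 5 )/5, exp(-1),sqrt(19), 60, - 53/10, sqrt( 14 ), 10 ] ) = [ - 52.86,- 13,-7,-23/4, - 53/10,sqrt( 10) /10,  exp( -1), sqrt(5) /5,  sqrt( 3 ), sqrt( 14),sqrt( 15 ),sqrt ( 17 ), 3*sqrt(2 ),  sqrt(19), 86/19, 10, 15.72,58, 60]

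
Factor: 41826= 2^1 * 3^1*6971^1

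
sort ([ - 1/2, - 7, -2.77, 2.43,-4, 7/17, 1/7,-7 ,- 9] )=[  -  9, -7,  -  7,-4,-2.77, - 1/2,1/7,7/17, 2.43]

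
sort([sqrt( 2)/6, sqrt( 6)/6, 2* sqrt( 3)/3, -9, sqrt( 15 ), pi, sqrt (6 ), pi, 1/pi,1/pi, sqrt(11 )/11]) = [ - 9, sqrt( 2)/6,  sqrt(11) /11, 1/pi, 1/pi, sqrt(6)/6, 2*sqrt( 3) /3,sqrt(6 ) , pi , pi,  sqrt (15)]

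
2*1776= 3552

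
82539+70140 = 152679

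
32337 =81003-48666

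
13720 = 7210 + 6510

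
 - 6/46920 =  - 1/7820 = - 0.00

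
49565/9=5507 + 2/9=5507.22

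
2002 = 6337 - 4335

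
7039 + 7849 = 14888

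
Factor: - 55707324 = - 2^2*3^1*79^1*58763^1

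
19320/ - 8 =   -  2415/1 = -2415.00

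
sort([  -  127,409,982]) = [ - 127,409,982 ]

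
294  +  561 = 855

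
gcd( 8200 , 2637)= 1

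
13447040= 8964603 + 4482437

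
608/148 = 4 + 4/37  =  4.11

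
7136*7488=53434368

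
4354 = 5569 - 1215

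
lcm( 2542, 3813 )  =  7626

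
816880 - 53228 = 763652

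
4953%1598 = 159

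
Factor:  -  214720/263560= -488/599 =-  2^3 * 61^1*599^( - 1 ) 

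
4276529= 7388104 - 3111575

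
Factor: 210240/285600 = 2^1*3^1*5^(-1)*7^(-1 )*17^( - 1) * 73^1 = 438/595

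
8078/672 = 12  +  1/48 = 12.02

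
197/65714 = 197/65714 = 0.00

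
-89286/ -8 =11160 + 3/4 = 11160.75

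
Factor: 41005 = 5^1*59^1*139^1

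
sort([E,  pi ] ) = [ E, pi ] 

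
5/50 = 1/10 = 0.10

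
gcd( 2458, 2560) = 2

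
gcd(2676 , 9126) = 6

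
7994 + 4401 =12395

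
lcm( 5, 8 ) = 40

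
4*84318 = 337272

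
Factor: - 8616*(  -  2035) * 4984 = 2^6 * 3^1 * 5^1*7^1 * 11^1 * 37^1* 89^1*359^1 = 87387263040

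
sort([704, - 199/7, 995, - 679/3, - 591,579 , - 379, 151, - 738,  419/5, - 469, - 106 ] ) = [- 738,  -  591,-469, - 379,-679/3, - 106, - 199/7,419/5, 151,579,704,995]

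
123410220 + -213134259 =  - 89724039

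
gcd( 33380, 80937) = 1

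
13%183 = 13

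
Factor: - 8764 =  - 2^2*7^1*313^1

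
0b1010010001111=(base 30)5PD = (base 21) bjd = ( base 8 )12217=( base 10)5263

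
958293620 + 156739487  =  1115033107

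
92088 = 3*30696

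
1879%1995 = 1879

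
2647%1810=837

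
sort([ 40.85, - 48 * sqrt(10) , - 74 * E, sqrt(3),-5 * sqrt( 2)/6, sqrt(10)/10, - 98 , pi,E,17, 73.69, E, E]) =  [- 74*E ,-48*sqrt( 10), - 98,-5 *sqrt( 2)/6,  sqrt( 10 ) /10, sqrt( 3), E,E, E,  pi,17,40.85 , 73.69 ] 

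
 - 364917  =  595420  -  960337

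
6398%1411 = 754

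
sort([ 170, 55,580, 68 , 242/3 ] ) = [55, 68,242/3 , 170 , 580 ]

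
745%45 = 25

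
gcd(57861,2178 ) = 9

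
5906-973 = 4933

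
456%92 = 88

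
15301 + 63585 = 78886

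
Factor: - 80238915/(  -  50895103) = 3^2*5^1*7^( - 1)*241^( - 1 )*30169^( - 1 )*1783087^1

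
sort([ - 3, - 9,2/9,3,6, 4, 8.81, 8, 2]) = [ - 9, - 3, 2/9,  2, 3, 4, 6, 8, 8.81]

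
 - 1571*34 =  - 53414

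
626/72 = 313/36 = 8.69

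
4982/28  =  177 + 13/14 = 177.93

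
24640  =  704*35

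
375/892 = 375/892 = 0.42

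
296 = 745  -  449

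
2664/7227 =296/803= 0.37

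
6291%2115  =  2061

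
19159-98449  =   - 79290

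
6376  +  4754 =11130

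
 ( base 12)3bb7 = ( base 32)6nr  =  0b1101011111011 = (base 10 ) 6907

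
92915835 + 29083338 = 121999173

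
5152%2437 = 278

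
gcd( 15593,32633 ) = 1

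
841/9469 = 841/9469 = 0.09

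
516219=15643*33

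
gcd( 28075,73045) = 5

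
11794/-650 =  - 19 + 278/325 =- 18.14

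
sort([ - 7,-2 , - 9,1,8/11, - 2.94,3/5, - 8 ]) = [ - 9, - 8, - 7,-2.94,- 2,3/5,8/11,1] 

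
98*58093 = 5693114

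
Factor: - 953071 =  - 7^1*17^1*8009^1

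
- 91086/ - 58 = 1570 + 13/29 = 1570.45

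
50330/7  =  7190  =  7190.00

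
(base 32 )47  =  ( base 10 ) 135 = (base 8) 207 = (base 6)343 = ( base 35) 3U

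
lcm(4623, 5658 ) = 379086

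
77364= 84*921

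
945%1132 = 945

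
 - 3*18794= - 56382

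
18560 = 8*2320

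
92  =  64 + 28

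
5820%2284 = 1252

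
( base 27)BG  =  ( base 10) 313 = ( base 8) 471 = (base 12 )221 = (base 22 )E5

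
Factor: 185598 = 2^1 * 3^3 * 7^1 *491^1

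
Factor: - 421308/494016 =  - 2^( - 4)*3^2*31^(-1) * 47^1 =- 423/496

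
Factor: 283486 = 2^1*7^1*20249^1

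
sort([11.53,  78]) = [11.53, 78 ]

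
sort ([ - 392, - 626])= [ - 626, - 392 ] 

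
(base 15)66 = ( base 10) 96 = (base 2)1100000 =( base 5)341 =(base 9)116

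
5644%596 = 280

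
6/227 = 6/227  =  0.03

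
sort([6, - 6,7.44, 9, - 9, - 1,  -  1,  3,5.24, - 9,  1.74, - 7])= [ - 9 ,-9,  -  7,-6, - 1,  -  1, 1.74,3,5.24,6, 7.44, 9]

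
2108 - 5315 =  - 3207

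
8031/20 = 401 + 11/20 = 401.55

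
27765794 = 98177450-70411656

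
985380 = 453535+531845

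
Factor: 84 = 2^2 * 3^1*7^1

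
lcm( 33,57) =627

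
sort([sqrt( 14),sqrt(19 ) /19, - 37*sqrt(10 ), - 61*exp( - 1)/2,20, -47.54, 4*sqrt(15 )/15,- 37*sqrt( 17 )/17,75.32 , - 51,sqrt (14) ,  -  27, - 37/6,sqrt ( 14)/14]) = [  -  37*sqrt(10), - 51,  -  47.54,-27, - 61*exp(  -  1)/2, - 37 * sqrt( 17 )/17, - 37/6, sqrt( 19)/19, sqrt(14)/14 , 4 * sqrt( 15)/15,sqrt( 14 ), sqrt(14),20,75.32 ]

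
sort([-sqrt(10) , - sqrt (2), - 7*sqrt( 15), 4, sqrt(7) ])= [ - 7*sqrt( 15 ), - sqrt (10), - sqrt(2), sqrt( 7),4] 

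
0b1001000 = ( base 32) 28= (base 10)72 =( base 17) 44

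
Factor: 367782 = 2^1*3^1*61297^1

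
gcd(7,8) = 1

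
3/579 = 1/193 = 0.01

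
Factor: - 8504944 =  - 2^4 * 7^1*75937^1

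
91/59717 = 13/8531 = 0.00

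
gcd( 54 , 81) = 27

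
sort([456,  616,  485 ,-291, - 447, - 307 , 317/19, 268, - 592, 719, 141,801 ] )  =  [-592, - 447, - 307, - 291,317/19, 141,268, 456, 485, 616, 719, 801]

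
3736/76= 934/19 = 49.16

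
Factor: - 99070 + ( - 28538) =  - 2^3*3^1 * 13^1*409^1 = - 127608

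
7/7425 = 7/7425 = 0.00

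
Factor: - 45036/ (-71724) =3^3 * 43^ ( - 1 ) = 27/43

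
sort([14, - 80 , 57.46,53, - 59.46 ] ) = [ - 80, - 59.46, 14, 53,57.46] 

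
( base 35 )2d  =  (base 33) 2h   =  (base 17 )4f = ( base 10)83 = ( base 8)123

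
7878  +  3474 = 11352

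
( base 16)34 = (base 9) 57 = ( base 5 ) 202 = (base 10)52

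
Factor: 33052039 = 19^1*1739581^1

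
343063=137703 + 205360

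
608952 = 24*25373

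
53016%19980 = 13056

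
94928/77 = 1232+64/77 = 1232.83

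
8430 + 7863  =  16293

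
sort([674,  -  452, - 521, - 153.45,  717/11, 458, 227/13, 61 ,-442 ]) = [ -521, - 452, - 442, - 153.45, 227/13, 61 , 717/11 , 458,674 ]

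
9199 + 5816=15015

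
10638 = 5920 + 4718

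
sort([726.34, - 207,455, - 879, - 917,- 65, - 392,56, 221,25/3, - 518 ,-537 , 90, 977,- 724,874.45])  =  [  -  917,-879,-724,  -  537,-518, - 392,  -  207,- 65,25/3, 56, 90  ,  221, 455, 726.34, 874.45, 977]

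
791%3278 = 791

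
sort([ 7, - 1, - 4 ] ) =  [  -  4 ,-1,7]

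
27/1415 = 27/1415=0.02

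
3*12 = 36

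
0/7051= 0 = 0.00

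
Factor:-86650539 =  - 3^1 * 28883513^1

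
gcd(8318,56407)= 1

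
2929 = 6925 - 3996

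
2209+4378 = 6587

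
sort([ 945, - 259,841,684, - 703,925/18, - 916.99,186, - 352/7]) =[-916.99, - 703, - 259,  -  352/7, 925/18, 186, 684, 841,  945]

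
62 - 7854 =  - 7792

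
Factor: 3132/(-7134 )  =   - 18/41= -2^1 * 3^2*41^(- 1)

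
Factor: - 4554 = -2^1*3^2*11^1*23^1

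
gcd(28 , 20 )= 4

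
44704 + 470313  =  515017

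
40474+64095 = 104569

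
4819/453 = 4819/453 = 10.64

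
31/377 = 31/377  =  0.08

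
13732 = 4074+9658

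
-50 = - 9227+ 9177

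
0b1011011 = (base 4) 1123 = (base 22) 43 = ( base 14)67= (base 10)91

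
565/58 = 565/58 = 9.74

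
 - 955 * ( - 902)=861410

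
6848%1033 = 650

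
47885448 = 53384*897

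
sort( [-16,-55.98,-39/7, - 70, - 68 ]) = [  -  70, - 68, - 55.98,  -  16, - 39/7] 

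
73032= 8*9129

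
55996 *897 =50228412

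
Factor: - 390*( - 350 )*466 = 63609000 =2^3*3^1 * 5^3*7^1*13^1*233^1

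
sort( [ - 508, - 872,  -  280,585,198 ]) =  [ - 872,-508,-280, 198, 585]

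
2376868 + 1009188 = 3386056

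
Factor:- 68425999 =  - 68425999^1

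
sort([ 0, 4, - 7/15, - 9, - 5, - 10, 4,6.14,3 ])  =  [-10, - 9, - 5,-7/15,0,  3 , 4,4, 6.14]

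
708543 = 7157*99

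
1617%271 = 262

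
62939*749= 47141311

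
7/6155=7/6155 = 0.00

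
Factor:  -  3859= - 17^1*227^1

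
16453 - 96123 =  - 79670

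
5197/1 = 5197 = 5197.00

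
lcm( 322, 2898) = 2898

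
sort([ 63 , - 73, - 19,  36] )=[ - 73, - 19 , 36, 63 ] 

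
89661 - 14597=75064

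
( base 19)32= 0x3B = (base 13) 47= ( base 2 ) 111011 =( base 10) 59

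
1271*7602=9662142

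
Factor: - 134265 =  - 3^1*5^1*8951^1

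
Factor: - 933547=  - 23^1*37^1*1097^1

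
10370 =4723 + 5647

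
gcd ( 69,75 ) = 3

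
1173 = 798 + 375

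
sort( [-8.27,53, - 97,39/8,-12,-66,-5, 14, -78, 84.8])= [-97, - 78,  -  66 , - 12,-8.27, - 5,39/8,  14,53,  84.8] 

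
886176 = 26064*34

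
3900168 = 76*51318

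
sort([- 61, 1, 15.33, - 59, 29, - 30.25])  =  [ - 61, - 59, - 30.25,1, 15.33,29]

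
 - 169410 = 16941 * ( - 10) 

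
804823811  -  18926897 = 785896914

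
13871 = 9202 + 4669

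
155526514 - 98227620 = 57298894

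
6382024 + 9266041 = 15648065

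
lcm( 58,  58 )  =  58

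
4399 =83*53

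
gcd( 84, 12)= 12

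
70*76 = 5320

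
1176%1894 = 1176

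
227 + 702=929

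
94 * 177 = 16638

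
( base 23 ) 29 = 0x37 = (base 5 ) 210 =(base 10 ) 55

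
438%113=99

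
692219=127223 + 564996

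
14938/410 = 7469/205 = 36.43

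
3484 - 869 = 2615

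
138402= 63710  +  74692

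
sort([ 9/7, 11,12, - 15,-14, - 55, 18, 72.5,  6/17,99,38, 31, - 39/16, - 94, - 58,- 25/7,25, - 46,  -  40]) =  [-94, - 58, - 55,  -  46,  -  40, - 15,-14,  -  25/7, -39/16,6/17, 9/7 , 11 , 12  ,  18,  25, 31, 38,72.5, 99 ]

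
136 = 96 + 40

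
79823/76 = 1050 + 23/76 = 1050.30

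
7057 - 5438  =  1619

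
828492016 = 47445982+781046034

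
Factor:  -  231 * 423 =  - 97713 = - 3^3*7^1*11^1*47^1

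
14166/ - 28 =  - 506 + 1/14= -  505.93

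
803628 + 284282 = 1087910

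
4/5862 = 2/2931 = 0.00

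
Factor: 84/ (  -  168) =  - 2^(- 1) = -1/2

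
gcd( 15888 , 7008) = 48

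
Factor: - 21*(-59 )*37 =45843 = 3^1*7^1*37^1* 59^1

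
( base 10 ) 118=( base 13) 91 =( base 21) 5D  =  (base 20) 5i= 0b1110110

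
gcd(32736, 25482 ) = 186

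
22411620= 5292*4235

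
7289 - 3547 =3742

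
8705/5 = 1741 = 1741.00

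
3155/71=3155/71=44.44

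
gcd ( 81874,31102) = 2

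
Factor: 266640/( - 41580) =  - 404/63 = - 2^2*3^( -2 )*7^( - 1 )*101^1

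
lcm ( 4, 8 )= 8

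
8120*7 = 56840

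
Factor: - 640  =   - 2^7*5^1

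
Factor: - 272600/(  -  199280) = 145/106 = 2^( - 1) * 5^1 *29^1*53^( - 1)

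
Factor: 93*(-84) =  - 2^2*3^2*7^1*31^1= - 7812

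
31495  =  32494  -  999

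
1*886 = 886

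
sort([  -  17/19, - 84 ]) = [ - 84, - 17/19 ]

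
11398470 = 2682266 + 8716204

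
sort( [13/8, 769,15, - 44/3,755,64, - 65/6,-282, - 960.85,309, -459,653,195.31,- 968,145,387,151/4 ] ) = [ -968, - 960.85,-459,-282,-44/3, -65/6,13/8,15,151/4 , 64,145,195.31,309,387,  653,755,769] 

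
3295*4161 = 13710495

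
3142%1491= 160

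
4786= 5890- 1104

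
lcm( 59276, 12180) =889140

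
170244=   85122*2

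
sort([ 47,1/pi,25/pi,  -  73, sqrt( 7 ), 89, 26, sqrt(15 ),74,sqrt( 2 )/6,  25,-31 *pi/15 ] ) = [ - 73, - 31*pi/15, sqrt( 2 ) /6, 1/pi, sqrt(7) , sqrt( 15), 25/pi,25,26, 47, 74,  89 ]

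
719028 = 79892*9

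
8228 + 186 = 8414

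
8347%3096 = 2155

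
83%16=3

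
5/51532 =5/51532  =  0.00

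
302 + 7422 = 7724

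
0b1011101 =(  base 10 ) 93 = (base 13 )72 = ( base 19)4H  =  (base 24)3l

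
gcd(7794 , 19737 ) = 9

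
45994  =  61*754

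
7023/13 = 540 + 3/13 = 540.23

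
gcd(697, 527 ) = 17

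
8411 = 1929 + 6482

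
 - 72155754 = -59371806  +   - 12783948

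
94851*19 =1802169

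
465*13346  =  6205890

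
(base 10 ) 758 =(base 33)mw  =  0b1011110110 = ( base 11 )62a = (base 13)464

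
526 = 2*263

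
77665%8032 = 5377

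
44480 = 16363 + 28117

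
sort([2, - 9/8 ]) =[-9/8, 2 ]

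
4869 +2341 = 7210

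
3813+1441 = 5254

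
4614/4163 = 1 + 451/4163   =  1.11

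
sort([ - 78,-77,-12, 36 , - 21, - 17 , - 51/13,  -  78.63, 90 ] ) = [-78.63,-78, - 77, - 21, - 17, - 12,-51/13,36,  90 ]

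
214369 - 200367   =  14002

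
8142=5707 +2435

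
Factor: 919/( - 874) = - 2^(  -  1) * 19^( - 1) * 23^( - 1)  *919^1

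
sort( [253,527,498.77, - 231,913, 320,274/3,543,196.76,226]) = [ - 231,274/3,196.76,226, 253 , 320, 498.77,527, 543, 913 ]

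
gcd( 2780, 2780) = 2780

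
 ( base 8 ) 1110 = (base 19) 1BE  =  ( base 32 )I8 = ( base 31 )iq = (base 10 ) 584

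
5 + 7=12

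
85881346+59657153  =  145538499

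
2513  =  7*359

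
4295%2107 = 81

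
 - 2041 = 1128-3169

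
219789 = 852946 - 633157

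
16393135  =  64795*253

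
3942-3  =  3939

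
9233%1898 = 1641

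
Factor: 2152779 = 3^1*717593^1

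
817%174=121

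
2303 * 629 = 1448587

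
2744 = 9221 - 6477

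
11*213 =2343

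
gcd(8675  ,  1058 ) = 1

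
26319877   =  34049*773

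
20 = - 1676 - -1696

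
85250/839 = 85250/839 =101.61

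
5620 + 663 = 6283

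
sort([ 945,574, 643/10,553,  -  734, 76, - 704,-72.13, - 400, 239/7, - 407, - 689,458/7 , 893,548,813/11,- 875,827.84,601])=[ - 875,-734, - 704,  -  689, -407,- 400, - 72.13,239/7,643/10,458/7, 813/11, 76,548, 553, 574,  601  ,  827.84,893 , 945]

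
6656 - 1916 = 4740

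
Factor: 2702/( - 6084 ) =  - 2^(-1)*3^( - 2)*7^1 * 13^( - 2 )*193^1= - 1351/3042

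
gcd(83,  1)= 1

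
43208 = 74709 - 31501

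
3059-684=2375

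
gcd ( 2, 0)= 2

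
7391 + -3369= 4022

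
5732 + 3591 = 9323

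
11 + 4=15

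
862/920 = 431/460= 0.94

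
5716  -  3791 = 1925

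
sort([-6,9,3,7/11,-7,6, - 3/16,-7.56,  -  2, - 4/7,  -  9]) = [ - 9, - 7.56, - 7,-6,-2 , - 4/7, - 3/16,7/11,3,6, 9 ] 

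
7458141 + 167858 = 7625999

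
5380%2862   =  2518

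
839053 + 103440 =942493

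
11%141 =11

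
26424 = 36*734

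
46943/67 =700+43/67 = 700.64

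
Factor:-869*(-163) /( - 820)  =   -2^( - 2)*5^ ( - 1) * 11^1*41^( - 1)*79^1*163^1 =- 141647/820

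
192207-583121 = - 390914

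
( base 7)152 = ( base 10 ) 86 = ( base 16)56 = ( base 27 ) 35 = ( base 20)46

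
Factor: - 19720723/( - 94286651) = 11^1*71^( - 1 )*509^(  -  1 )*2609^( - 1)*1792793^1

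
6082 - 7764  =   - 1682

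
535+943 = 1478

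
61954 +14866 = 76820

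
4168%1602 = 964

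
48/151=48/151= 0.32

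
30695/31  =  990 + 5/31 = 990.16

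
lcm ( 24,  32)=96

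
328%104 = 16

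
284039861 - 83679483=200360378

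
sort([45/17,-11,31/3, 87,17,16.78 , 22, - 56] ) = [ - 56,-11 , 45/17, 31/3, 16.78,17,22,87] 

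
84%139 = 84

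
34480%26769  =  7711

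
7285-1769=5516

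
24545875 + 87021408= 111567283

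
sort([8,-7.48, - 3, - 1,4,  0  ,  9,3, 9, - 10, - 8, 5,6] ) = [ - 10, - 8, - 7.48, - 3, - 1,0,  3,4,5, 6,8,9,9] 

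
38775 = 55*705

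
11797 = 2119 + 9678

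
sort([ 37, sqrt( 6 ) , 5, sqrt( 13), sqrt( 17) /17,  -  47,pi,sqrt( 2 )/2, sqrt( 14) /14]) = [ - 47,  sqrt(17 )/17, sqrt(14)/14,sqrt( 2)/2, sqrt( 6 ), pi , sqrt(13), 5 , 37]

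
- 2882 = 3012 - 5894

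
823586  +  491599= 1315185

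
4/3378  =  2/1689 = 0.00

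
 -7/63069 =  - 7/63069 =- 0.00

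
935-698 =237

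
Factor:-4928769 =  - 3^6*6761^1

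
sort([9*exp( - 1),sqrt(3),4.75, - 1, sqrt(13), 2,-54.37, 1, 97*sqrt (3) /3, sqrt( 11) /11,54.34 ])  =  [ - 54.37,  -  1,sqrt (11 ) /11, 1 , sqrt ( 3 ), 2, 9*exp( - 1 ), sqrt(13), 4.75, 54.34, 97*sqrt(3 ) /3 ]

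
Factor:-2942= -2^1 * 1471^1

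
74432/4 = 18608 = 18608.00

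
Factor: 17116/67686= 22/87 =2^1*3^ ( - 1) * 11^1*29^( - 1)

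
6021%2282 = 1457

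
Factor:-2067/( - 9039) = 13^1*23^( - 1)*53^1*131^ (  -  1) = 689/3013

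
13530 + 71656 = 85186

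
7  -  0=7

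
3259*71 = 231389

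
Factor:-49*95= - 5^1*7^2* 19^1 = - 4655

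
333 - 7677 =  -  7344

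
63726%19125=6351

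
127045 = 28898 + 98147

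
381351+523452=904803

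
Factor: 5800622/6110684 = 2900311/3055342 = 2^( - 1)*17^( - 1 )  *  73^(-1)*1231^ (  -  1) * 2900311^1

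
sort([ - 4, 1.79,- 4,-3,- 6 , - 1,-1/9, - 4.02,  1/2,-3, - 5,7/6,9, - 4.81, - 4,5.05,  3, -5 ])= [ - 6, - 5, - 5, - 4.81, -4.02,-4, - 4, - 4 , - 3, - 3, - 1, - 1/9,  1/2,7/6 , 1.79,3,5.05 , 9]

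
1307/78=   1307/78 = 16.76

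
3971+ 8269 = 12240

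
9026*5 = 45130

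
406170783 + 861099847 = 1267270630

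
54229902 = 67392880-13162978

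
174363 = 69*2527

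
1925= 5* 385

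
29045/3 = 29045/3 = 9681.67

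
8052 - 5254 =2798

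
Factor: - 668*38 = - 25384 = - 2^3*19^1*167^1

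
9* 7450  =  67050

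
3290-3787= - 497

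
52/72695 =52/72695 = 0.00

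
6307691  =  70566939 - 64259248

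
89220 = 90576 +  - 1356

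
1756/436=439/109 = 4.03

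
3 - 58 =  - 55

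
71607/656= 109 + 103/656=109.16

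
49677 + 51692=101369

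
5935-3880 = 2055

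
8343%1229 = 969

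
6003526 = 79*75994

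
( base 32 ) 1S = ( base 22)2g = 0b111100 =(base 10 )60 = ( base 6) 140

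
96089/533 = 96089/533 = 180.28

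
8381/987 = 8 + 485/987 = 8.49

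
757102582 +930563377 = 1687665959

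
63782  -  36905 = 26877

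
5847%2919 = 9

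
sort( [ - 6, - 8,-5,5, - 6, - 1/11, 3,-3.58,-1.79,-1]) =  [ - 8,-6, - 6,  -  5, - 3.58 ,-1.79,  -  1,-1/11 , 3 , 5]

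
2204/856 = 551/214  =  2.57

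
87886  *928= 81558208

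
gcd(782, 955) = 1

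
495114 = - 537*(  -  922 )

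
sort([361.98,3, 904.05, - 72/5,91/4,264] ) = [ - 72/5,3, 91/4, 264,  361.98, 904.05]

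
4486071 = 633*7087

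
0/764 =0 = 0.00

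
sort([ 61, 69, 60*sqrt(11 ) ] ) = [ 61, 69, 60*sqrt( 11) ]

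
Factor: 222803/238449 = 3^( - 1)* 7^2*61^( - 1)*1303^( - 1 )*4547^1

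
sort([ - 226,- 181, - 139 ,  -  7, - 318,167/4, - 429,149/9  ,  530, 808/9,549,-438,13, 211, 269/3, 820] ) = [ - 438, - 429, - 318,-226, - 181, - 139 , - 7, 13, 149/9,167/4, 269/3 , 808/9,  211,530, 549,820] 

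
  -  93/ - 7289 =93/7289 = 0.01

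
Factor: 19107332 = 2^2*4776833^1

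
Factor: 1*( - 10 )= - 2^1 * 5^1 = - 10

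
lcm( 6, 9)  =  18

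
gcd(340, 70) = 10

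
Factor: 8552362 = 2^1*7^4*13^1*137^1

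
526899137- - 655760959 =1182660096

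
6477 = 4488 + 1989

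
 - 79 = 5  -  84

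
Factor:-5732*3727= - 2^2*1433^1*3727^1 = - 21363164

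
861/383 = 2+95/383 = 2.25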